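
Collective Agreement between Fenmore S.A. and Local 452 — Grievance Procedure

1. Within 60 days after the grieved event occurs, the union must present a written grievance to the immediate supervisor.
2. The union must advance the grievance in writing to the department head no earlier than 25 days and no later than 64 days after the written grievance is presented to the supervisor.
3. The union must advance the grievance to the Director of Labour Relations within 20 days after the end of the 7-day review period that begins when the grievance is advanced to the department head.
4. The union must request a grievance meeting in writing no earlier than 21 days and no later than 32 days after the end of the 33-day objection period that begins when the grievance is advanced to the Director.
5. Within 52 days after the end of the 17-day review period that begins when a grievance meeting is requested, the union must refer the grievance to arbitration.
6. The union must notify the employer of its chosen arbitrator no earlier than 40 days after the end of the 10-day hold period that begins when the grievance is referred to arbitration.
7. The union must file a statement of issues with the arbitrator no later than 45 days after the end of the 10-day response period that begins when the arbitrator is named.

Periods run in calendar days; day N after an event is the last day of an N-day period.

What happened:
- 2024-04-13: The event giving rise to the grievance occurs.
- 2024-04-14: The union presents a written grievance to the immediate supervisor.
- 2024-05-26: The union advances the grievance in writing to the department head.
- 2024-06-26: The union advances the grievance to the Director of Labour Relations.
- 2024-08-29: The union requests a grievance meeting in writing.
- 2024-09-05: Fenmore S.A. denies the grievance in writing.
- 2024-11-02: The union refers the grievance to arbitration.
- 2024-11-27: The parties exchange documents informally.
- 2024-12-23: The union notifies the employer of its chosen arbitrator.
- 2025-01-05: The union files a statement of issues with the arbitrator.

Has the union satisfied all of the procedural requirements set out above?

No

Step 1 — counting 60 days from 2024-04-13 (when the grieved event occurs) gives a deadline of 2024-06-12; 2024-04-14 is within that limit.
Step 2 — 25 and 64 days from 2024-04-14 (when the written grievance is presented to the supervisor) are 2024-05-09 and 2024-06-17 respectively; done 2024-05-26, which is between those dates.
Step 3 — counting 20 days from 2024-06-02 (end of the 7-day review period, which began when the grievance is advanced to the department head on 2024-05-26) gives a deadline of 2024-06-22; done 2024-06-26 — 4 days late.
The procedure was therefore not followed at step 3.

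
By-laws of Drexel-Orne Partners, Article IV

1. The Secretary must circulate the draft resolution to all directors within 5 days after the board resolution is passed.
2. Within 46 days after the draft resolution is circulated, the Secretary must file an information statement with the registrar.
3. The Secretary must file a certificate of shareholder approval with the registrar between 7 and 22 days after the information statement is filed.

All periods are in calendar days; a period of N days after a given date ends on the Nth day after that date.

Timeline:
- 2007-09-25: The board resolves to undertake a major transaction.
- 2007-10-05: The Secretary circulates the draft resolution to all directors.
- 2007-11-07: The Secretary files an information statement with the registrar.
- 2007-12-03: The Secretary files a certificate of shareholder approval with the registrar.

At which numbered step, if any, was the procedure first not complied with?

Step 1

Step 1 — counting 5 days from 2007-09-25 (when the board resolution is passed) gives a deadline of 2007-09-30; 2007-10-05 misses that deadline by 5 days.
Later steps need not be reached.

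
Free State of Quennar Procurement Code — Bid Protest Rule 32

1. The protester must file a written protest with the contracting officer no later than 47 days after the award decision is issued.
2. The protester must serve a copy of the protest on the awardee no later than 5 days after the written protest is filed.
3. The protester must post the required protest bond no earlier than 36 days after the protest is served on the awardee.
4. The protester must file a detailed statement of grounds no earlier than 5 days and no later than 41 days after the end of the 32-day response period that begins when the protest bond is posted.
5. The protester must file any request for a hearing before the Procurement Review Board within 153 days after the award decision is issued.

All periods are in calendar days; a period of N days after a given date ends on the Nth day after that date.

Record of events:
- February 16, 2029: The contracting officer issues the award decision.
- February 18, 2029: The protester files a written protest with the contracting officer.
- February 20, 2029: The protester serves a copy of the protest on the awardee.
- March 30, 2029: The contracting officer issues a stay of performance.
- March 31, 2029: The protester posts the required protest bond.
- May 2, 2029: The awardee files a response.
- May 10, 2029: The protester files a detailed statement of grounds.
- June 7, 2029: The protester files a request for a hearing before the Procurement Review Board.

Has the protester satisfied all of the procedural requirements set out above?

Step 1 — counting 47 days from February 16, 2029 (when the award decision is issued) gives a deadline of April 4, 2029; completed February 18, 2029, before the deadline.
Step 2 — counting 5 days from February 18, 2029 (when the written protest is filed) gives a deadline of February 23, 2029; completed February 20, 2029, before the deadline.
Step 3 — must wait 36 days from February 20, 2029 (when the protest is served on the awardee), so not before March 28, 2029; done March 31, 2029, after the minimum wait.
Step 4 — 5 and 41 days from May 2, 2029 (end of the 32-day response period, which began when the protest bond is posted on March 31, 2029) are May 7, 2029 and June 12, 2029 respectively; May 10, 2029 falls inside that range.
Step 5 — counting 153 days from February 16, 2029 (when the award decision is issued) gives a deadline of July 19, 2029; done June 7, 2029 — timely.

Yes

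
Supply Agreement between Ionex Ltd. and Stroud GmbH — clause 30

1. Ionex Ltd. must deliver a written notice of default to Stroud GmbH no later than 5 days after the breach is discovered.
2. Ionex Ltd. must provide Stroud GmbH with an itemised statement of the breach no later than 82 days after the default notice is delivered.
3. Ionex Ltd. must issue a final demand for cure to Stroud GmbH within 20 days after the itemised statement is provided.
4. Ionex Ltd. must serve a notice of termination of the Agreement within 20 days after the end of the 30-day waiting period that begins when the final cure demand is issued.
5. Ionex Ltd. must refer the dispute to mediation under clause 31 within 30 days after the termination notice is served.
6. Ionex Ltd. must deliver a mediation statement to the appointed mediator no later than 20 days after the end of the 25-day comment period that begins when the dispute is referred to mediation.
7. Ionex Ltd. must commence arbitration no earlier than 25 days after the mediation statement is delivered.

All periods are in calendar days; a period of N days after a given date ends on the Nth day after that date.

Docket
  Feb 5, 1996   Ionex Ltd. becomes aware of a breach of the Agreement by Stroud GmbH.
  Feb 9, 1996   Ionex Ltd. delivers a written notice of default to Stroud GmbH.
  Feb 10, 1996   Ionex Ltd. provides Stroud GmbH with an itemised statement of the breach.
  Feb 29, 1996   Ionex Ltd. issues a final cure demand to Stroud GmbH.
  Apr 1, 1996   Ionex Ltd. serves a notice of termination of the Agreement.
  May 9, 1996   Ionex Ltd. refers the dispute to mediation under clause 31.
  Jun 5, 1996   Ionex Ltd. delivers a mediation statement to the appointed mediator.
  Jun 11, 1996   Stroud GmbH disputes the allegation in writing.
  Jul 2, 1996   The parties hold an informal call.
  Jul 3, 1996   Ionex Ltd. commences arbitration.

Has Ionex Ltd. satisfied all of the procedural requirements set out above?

No

(1) due by Feb 5, 1996 + 5 days = Feb 10, 1996; completed Feb 9, 1996, before the deadline.
(2) due by Feb 9, 1996 + 82 days = May 1, 1996; completed Feb 10, 1996, before the deadline.
(3) due by Feb 10, 1996 + 20 days = Mar 1, 1996; completed Feb 29, 1996, before the deadline.
(4) due by Mar 30, 1996 + 20 days = Apr 19, 1996; Apr 1, 1996 is within that limit.
(5) due by Apr 1, 1996 + 30 days = May 1, 1996; May 9, 1996 misses that deadline by 8 days.
No need to go further; step 5 was not satisfied.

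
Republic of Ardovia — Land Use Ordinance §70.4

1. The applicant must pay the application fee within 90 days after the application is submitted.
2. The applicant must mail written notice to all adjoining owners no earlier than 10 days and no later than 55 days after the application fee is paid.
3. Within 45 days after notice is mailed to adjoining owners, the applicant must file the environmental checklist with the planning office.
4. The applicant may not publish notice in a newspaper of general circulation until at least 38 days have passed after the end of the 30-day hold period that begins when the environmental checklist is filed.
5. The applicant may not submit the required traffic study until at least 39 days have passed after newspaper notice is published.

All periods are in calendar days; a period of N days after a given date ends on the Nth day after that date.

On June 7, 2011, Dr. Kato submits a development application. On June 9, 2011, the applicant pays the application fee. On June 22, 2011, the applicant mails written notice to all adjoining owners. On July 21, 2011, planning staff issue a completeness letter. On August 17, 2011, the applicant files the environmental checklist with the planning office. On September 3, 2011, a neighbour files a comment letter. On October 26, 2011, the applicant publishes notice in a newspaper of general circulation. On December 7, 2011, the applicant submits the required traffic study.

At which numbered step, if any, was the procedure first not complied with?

(1) due by June 7, 2011 + 90 days = September 5, 2011; done June 9, 2011 — timely.
(2) the permitted window runs from June 9, 2011 + 10 = June 19, 2011 to June 9, 2011 + 55 = August 3, 2011; done June 22, 2011 — within the window.
(3) due by June 22, 2011 + 45 days = August 6, 2011; August 17, 2011 misses that deadline by 11 days.

Step 3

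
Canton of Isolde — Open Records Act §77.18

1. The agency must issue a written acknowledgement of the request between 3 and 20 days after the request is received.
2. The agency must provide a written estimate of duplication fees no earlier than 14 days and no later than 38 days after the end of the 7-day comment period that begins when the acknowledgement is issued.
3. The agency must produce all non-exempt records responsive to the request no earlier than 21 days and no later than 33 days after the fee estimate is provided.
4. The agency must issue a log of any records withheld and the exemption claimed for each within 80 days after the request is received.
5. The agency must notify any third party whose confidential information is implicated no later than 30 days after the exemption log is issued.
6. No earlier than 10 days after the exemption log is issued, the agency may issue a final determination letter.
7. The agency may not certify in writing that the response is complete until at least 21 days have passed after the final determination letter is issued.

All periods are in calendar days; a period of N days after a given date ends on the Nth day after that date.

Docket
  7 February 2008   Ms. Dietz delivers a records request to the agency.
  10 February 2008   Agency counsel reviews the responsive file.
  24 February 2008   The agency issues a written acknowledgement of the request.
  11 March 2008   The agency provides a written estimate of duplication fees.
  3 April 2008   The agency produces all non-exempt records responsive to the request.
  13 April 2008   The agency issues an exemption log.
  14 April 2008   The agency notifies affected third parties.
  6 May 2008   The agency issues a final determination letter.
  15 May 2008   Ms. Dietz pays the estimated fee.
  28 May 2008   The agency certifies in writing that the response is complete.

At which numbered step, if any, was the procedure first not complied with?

(1) the permitted window runs from 7 February 2008 + 3 = 10 February 2008 to 7 February 2008 + 20 = 27 February 2008; 24 February 2008 falls inside that range.
(2) the permitted window runs from 2 March 2008 + 14 = 16 March 2008 to 2 March 2008 + 38 = 9 April 2008; done 11 March 2008 — 5 days before the window opened.
Later steps need not be reached.

Step 2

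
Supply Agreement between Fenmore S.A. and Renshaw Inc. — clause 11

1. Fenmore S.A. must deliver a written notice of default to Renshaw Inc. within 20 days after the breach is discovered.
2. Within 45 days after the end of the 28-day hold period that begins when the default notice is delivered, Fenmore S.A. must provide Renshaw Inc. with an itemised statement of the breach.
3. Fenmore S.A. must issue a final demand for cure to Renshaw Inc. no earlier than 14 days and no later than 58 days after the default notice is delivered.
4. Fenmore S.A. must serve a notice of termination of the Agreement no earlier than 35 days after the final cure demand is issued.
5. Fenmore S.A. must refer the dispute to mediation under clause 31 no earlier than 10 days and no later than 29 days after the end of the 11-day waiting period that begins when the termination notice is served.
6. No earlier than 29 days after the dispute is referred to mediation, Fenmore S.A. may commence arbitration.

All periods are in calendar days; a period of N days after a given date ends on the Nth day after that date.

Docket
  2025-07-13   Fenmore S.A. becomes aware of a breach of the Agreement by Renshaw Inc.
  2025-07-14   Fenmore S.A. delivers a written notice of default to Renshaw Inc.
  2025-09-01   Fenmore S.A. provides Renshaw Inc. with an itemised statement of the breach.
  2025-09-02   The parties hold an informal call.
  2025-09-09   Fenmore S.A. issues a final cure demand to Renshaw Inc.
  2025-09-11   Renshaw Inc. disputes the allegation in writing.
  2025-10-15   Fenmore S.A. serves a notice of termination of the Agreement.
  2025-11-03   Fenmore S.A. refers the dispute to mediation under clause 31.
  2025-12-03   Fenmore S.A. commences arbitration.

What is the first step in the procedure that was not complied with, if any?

(1) due by 2025-07-13 + 20 days = 2025-08-02; completed 2025-07-14, before the deadline.
(2) due by 2025-08-11 + 45 days = 2025-09-25; completed 2025-09-01, before the deadline.
(3) the permitted window runs from 2025-07-14 + 14 = 2025-07-28 to 2025-07-14 + 58 = 2025-09-10; done 2025-09-09, which is between those dates.
(4) permitted from 2025-09-09 + 35 days = 2025-10-14 onward; done 2025-10-15, after the minimum wait.
(5) the permitted window runs from 2025-10-26 + 10 = 2025-11-05 to 2025-10-26 + 29 = 2025-11-24; 2025-11-03 is 2 days too early.
The analysis stops there.

Step 5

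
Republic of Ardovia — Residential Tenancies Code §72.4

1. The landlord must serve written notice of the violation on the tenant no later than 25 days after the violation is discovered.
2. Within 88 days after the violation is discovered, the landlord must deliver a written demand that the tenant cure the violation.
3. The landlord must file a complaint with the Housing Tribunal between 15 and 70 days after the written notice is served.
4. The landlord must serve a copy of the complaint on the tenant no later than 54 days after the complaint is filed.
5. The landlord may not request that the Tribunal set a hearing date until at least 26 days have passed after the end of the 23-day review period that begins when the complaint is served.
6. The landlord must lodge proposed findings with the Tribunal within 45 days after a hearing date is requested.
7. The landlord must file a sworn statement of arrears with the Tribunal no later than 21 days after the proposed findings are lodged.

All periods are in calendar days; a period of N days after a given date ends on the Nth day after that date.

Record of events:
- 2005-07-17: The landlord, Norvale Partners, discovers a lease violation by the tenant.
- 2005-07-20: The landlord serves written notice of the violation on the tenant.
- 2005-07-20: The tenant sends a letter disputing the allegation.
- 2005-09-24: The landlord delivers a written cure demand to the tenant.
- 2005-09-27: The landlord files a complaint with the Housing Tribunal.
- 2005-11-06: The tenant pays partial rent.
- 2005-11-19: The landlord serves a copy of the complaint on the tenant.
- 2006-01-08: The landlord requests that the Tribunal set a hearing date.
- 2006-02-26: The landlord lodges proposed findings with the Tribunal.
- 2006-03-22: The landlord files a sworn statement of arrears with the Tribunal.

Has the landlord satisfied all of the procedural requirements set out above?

No

(1) due by 2005-07-17 + 25 days = 2005-08-11; 2005-07-20 is within that limit.
(2) due by 2005-07-17 + 88 days = 2005-10-13; completed 2005-09-24, before the deadline.
(3) the permitted window runs from 2005-07-20 + 15 = 2005-08-04 to 2005-07-20 + 70 = 2005-09-28; 2005-09-27 falls inside that range.
(4) due by 2005-09-27 + 54 days = 2005-11-20; 2005-11-19 is within that limit.
(5) permitted from 2005-12-12 + 26 days = 2006-01-07 onward; 2006-01-08 is on or after that date.
(6) due by 2006-01-08 + 45 days = 2006-02-22; 2006-02-26 misses that deadline by 4 days.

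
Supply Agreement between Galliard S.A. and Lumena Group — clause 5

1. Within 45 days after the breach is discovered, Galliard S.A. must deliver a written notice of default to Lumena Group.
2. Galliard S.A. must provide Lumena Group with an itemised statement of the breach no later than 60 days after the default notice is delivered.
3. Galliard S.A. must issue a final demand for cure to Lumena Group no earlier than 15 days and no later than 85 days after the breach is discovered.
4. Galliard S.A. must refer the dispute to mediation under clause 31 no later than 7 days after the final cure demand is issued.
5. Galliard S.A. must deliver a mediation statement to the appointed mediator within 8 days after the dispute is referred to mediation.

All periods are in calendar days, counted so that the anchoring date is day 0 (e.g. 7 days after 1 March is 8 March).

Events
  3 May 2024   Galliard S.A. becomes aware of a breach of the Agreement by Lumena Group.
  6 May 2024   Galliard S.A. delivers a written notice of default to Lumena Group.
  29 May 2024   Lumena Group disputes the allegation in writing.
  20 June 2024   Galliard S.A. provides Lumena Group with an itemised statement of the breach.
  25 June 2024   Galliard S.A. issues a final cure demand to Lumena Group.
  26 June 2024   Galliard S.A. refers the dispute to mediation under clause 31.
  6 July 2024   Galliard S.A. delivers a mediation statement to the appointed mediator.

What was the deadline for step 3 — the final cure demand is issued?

Step 3 runs from 3 May 2024, when the breach is discovered. The window is 15–85 days after 3 May 2024; it closes on 27 July 2024.

27 July 2024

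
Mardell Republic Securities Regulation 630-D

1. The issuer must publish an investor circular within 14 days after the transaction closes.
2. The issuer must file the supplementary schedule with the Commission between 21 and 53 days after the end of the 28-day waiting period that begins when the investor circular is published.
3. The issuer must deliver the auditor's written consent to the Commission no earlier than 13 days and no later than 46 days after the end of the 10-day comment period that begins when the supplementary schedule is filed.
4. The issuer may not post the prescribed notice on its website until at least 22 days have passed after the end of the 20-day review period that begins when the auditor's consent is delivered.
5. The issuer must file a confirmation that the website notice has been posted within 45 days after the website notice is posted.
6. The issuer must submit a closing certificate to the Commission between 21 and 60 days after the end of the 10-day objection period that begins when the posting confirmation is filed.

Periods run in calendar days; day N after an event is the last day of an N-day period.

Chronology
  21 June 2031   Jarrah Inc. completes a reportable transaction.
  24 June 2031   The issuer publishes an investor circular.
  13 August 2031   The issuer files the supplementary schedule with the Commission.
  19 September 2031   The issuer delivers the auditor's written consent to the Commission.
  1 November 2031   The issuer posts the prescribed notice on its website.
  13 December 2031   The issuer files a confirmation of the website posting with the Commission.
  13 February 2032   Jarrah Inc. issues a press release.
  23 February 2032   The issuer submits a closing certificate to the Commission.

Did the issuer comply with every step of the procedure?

Step 1: 14 days after 21 June 2031 (when the transaction closes) is 5 July 2031; 24 June 2031 is within that limit.
Step 2: the window is 21–53 days after 22 July 2031 (end of the 28-day waiting period, which began when the investor circular is published on 24 June 2031), so 12 August 2031 through 13 September 2031; 13 August 2031 falls inside that range.
Step 3: the window is 13–46 days after 23 August 2031 (end of the 10-day comment period, which began when the supplementary schedule is filed on 13 August 2031), so 5 September 2031 through 8 October 2031; done 19 September 2031 — within the window.
Step 4: the earliest permitted date is 22 days after 9 October 2031 (end of the 20-day review period, which began when the auditor's consent is delivered on 19 September 2031), i.e. 31 October 2031; done 1 November 2031 — permitted.
Step 5: 45 days after 1 November 2031 (when the website notice is posted) is 16 December 2031; done 13 December 2031 — timely.
Step 6: the window is 21–60 days after 23 December 2031 (end of the 10-day objection period, which began when the posting confirmation is filed on 13 December 2031), so 13 January 2032 through 21 February 2032; done 23 February 2032 — 2 days after the window closed.
The procedure was therefore not followed at step 6.

No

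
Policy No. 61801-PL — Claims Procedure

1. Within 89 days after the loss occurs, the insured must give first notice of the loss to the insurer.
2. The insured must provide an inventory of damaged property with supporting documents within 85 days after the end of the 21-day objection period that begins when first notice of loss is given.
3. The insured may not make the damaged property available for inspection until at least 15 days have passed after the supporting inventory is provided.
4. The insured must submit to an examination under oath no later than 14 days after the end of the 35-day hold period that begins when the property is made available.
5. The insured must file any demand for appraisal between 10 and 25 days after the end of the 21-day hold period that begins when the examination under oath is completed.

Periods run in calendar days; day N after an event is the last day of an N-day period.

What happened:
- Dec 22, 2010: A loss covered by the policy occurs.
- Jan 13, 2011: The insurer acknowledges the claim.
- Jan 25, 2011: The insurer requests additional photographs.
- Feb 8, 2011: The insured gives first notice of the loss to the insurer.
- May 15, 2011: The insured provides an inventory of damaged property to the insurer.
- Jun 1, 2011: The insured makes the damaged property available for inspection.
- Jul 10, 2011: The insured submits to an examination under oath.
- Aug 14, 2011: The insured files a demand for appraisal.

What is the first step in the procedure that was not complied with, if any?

Step 1 — counting 89 days from Dec 22, 2010 (when the loss occurs) gives a deadline of Mar 21, 2011; done Feb 8, 2011 — timely.
Step 2 — counting 85 days from Mar 1, 2011 (end of the 21-day objection period, which began when first notice of loss is given on Feb 8, 2011) gives a deadline of May 25, 2011; completed May 15, 2011, before the deadline.
Step 3 — must wait 15 days from May 15, 2011 (when the supporting inventory is provided), so not before May 30, 2011; done Jun 1, 2011, after the minimum wait.
Step 4 — counting 14 days from Jul 6, 2011 (end of the 35-day hold period, which began when the property is made available on Jun 1, 2011) gives a deadline of Jul 20, 2011; completed Jul 10, 2011, before the deadline.
Step 5 — 10 and 25 days from Jul 31, 2011 (end of the 21-day hold period, which began when the examination under oath is completed on Jul 10, 2011) are Aug 10, 2011 and Aug 25, 2011 respectively; done Aug 14, 2011 — within the window.

None — every step was satisfied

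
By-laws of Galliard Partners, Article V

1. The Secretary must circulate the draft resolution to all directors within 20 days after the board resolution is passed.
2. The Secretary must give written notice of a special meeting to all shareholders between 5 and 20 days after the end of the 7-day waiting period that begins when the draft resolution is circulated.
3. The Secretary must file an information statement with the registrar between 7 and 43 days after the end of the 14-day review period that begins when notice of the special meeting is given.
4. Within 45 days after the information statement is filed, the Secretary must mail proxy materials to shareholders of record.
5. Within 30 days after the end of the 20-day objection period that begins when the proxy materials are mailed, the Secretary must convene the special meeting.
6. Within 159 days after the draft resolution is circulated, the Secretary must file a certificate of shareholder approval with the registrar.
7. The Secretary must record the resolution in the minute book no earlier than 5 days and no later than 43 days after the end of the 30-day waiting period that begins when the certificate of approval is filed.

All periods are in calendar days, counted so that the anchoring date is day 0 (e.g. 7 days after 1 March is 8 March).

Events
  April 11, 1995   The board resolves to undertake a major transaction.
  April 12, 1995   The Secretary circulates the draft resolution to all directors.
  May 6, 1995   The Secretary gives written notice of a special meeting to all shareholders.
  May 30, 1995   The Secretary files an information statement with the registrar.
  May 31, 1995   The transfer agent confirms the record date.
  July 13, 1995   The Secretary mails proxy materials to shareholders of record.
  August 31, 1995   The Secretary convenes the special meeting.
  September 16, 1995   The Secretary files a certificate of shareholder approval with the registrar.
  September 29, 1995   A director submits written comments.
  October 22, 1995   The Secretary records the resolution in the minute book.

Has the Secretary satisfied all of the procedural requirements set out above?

(1) due by April 11, 1995 + 20 days = May 1, 1995; done April 12, 1995 — timely.
(2) the permitted window runs from April 19, 1995 + 5 = April 24, 1995 to April 19, 1995 + 20 = May 9, 1995; done May 6, 1995, which is between those dates.
(3) the permitted window runs from May 20, 1995 + 7 = May 27, 1995 to May 20, 1995 + 43 = July 2, 1995; done May 30, 1995 — within the window.
(4) due by May 30, 1995 + 45 days = July 14, 1995; done July 13, 1995 — timely.
(5) due by August 2, 1995 + 30 days = September 1, 1995; August 31, 1995 is within that limit.
(6) due by April 12, 1995 + 159 days = September 18, 1995; September 16, 1995 is within that limit.
(7) the permitted window runs from October 16, 1995 + 5 = October 21, 1995 to October 16, 1995 + 43 = November 28, 1995; October 22, 1995 falls inside that range.

Yes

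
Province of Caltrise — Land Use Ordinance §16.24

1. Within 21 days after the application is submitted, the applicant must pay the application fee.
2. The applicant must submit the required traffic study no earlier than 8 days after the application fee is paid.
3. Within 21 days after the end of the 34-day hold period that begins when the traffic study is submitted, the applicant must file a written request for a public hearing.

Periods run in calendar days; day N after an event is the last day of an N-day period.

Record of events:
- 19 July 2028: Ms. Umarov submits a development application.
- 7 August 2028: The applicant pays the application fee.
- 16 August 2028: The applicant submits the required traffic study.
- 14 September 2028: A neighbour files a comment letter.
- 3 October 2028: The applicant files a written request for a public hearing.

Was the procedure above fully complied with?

Step 1: 21 days after 19 July 2028 (when the application is submitted) is 9 August 2028; 7 August 2028 is within that limit.
Step 2: the earliest permitted date is 8 days after 7 August 2028 (when the application fee is paid), i.e. 15 August 2028; 16 August 2028 is on or after that date.
Step 3: 21 days after 19 September 2028 (end of the 34-day hold period, which began when the traffic study is submitted on 16 August 2028) is 10 October 2028; 3 October 2028 is within that limit.

Yes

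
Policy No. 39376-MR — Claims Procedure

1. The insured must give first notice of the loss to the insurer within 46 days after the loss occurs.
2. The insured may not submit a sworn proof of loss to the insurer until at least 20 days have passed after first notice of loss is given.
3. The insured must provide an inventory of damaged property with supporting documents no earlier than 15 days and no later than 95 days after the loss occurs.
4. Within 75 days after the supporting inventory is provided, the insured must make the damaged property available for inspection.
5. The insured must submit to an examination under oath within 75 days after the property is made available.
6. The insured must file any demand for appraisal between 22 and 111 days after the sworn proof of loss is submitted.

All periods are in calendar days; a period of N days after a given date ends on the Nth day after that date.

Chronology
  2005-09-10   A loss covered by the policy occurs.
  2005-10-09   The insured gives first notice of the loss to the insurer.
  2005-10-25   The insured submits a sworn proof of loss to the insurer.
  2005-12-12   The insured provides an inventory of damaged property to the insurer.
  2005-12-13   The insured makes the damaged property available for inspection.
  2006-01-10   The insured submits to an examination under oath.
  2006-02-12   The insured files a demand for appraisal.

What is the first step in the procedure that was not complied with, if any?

Step 2

Step 1: 46 days after 2005-09-10 (when the loss occurs) is 2005-10-26; 2005-10-09 is within that limit.
Step 2: the earliest permitted date is 20 days after 2005-10-09 (when first notice of loss is given), i.e. 2005-10-29; acted on 2005-10-25, 4 days prematurely.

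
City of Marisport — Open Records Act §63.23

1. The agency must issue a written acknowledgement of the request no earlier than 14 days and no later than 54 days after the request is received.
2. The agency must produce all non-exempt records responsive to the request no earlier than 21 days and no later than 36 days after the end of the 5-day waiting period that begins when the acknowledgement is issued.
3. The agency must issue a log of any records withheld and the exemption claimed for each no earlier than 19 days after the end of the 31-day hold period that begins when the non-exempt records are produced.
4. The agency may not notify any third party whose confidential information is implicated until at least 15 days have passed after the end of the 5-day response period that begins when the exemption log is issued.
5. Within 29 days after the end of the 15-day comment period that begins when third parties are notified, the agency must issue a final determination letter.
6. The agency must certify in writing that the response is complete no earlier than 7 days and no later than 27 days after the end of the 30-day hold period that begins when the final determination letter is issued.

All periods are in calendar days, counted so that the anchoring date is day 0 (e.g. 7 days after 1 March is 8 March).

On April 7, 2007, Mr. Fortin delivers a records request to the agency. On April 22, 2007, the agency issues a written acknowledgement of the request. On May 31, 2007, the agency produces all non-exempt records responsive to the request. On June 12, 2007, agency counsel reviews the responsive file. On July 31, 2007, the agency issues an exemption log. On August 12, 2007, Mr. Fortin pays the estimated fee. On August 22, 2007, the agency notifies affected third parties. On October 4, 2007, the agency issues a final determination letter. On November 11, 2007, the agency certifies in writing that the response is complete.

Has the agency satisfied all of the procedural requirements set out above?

Yes

(1) the permitted window runs from April 7, 2007 + 14 = April 21, 2007 to April 7, 2007 + 54 = May 31, 2007; done April 22, 2007, which is between those dates.
(2) the permitted window runs from April 27, 2007 + 21 = May 18, 2007 to April 27, 2007 + 36 = June 2, 2007; done May 31, 2007, which is between those dates.
(3) permitted from July 1, 2007 + 19 days = July 20, 2007 onward; July 31, 2007 is on or after that date.
(4) permitted from August 5, 2007 + 15 days = August 20, 2007 onward; August 22, 2007 is on or after that date.
(5) due by September 6, 2007 + 29 days = October 5, 2007; completed October 4, 2007, before the deadline.
(6) the permitted window runs from November 3, 2007 + 7 = November 10, 2007 to November 3, 2007 + 27 = November 30, 2007; November 11, 2007 falls inside that range.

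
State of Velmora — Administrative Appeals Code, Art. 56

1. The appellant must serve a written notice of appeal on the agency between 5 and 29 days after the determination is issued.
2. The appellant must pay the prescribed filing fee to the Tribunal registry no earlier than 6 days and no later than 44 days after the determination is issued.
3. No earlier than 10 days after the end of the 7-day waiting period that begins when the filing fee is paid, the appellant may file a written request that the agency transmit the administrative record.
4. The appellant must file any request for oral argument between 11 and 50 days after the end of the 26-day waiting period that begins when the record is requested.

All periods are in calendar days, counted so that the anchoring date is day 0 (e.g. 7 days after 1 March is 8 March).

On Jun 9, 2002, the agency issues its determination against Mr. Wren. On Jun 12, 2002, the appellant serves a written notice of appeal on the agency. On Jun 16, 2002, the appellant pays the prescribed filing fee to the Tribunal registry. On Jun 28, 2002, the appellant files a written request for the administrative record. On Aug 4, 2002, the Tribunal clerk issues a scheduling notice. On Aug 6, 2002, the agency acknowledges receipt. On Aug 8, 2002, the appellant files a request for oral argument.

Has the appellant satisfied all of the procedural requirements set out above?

Step 1: the window is 5–29 days after Jun 9, 2002 (when the determination is issued), so Jun 14, 2002 through Jul 8, 2002; Jun 12, 2002 is 2 days too early.

No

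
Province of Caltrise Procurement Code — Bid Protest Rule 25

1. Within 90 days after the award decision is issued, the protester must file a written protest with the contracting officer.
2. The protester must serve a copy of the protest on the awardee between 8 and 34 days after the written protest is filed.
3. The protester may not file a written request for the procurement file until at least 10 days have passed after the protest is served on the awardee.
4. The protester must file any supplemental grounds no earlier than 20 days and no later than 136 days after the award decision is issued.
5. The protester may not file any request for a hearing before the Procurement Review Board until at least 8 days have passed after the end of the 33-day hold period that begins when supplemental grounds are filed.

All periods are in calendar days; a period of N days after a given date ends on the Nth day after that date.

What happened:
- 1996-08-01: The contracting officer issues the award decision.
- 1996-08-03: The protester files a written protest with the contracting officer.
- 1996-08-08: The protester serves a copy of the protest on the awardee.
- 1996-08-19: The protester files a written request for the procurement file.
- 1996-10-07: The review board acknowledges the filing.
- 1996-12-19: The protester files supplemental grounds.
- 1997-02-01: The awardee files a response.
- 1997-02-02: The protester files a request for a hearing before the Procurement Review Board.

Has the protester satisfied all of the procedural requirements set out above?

Step 1 — counting 90 days from 1996-08-01 (when the award decision is issued) gives a deadline of 1996-10-30; done 1996-08-03 — timely.
Step 2 — 8 and 34 days from 1996-08-03 (when the written protest is filed) are 1996-08-11 and 1996-09-06 respectively; done 1996-08-08 — 3 days before the window opened.
That is the first point of non-compliance.

No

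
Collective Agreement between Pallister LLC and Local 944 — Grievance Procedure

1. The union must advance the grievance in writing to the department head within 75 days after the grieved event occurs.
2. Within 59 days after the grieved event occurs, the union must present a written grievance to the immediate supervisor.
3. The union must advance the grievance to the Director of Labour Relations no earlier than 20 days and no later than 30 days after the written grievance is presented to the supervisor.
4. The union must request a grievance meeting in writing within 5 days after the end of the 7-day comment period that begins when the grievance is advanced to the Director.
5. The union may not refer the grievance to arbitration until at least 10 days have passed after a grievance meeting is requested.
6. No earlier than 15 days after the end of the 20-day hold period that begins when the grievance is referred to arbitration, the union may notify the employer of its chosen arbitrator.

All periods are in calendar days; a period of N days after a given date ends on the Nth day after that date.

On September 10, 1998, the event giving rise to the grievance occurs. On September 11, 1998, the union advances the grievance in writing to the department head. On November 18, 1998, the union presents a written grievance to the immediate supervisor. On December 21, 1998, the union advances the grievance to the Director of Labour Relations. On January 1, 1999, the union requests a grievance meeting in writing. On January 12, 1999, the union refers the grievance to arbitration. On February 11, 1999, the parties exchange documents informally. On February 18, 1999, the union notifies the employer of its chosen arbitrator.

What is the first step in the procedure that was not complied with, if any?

Step 1: 75 days after September 10, 1998 (when the grieved event occurs) is November 24, 1998; September 11, 1998 is within that limit.
Step 2: 59 days after September 10, 1998 (when the grieved event occurs) is November 8, 1998; done November 18, 1998 — 10 days late.
The analysis stops there.

Step 2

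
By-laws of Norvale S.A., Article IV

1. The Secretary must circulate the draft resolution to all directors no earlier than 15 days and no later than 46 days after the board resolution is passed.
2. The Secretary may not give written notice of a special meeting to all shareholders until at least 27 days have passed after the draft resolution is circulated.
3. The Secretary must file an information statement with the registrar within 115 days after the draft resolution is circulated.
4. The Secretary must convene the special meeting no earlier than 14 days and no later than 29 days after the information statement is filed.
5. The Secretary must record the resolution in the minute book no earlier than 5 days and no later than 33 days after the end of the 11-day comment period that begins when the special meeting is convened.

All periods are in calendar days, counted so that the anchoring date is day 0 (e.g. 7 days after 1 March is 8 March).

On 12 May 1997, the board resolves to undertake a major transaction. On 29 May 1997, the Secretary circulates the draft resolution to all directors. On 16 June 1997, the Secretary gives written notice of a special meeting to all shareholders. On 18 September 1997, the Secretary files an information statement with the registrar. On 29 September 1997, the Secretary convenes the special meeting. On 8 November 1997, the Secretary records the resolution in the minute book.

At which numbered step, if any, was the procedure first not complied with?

Step 2

(1) the permitted window runs from 12 May 1997 + 15 = 27 May 1997 to 12 May 1997 + 46 = 27 June 1997; done 29 May 1997, which is between those dates.
(2) permitted from 29 May 1997 + 27 days = 25 June 1997 onward; acted on 16 June 1997, 9 days prematurely.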